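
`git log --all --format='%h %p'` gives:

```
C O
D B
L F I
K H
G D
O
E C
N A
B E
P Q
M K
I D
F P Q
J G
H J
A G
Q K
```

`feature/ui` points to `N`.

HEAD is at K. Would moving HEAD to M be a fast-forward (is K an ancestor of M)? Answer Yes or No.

Yes

A fast-forward from K to M is possible iff K is an ancestor of M.
Ancestors of M: {B, C, D, E, G, H, J, K, M, O}.
K is among them, so fast-forward is possible.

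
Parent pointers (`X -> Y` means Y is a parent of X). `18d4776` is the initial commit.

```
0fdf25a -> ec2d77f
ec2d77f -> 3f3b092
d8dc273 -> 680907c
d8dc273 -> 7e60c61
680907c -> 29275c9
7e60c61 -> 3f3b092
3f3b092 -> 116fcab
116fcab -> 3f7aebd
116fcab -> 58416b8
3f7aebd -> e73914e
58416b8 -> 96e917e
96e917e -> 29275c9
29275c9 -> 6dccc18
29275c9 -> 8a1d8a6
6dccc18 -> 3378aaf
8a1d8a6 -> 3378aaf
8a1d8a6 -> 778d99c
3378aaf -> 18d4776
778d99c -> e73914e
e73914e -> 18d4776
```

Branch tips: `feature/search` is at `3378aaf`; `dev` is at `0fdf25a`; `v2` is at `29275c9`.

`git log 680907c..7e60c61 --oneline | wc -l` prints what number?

6

Reachable from 7e60c61: {116fcab, 18d4776, 29275c9, 3378aaf, 3f3b092, 3f7aebd, 58416b8, 6dccc18, 778d99c, 7e60c61, 8a1d8a6, 96e917e, e73914e}.
Reachable from 680907c: {18d4776, 29275c9, 3378aaf, 680907c, 6dccc18, 778d99c, 8a1d8a6, e73914e}.
In 7e60c61's history but not 680907c's: {116fcab, 3f3b092, 3f7aebd, 58416b8, 7e60c61, 96e917e} — 6 commits.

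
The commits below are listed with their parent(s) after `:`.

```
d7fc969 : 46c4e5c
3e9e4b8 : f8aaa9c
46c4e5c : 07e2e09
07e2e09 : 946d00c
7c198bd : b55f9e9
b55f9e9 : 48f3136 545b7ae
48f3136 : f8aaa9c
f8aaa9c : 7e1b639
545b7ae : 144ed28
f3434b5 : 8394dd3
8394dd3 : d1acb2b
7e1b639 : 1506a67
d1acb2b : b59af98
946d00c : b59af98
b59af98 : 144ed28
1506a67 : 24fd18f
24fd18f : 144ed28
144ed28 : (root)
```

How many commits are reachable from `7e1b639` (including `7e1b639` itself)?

4

Walking parent pointers from 7e1b639: reachable set = {144ed28, 1506a67, 24fd18f, 7e1b639}.
That is 4 commits.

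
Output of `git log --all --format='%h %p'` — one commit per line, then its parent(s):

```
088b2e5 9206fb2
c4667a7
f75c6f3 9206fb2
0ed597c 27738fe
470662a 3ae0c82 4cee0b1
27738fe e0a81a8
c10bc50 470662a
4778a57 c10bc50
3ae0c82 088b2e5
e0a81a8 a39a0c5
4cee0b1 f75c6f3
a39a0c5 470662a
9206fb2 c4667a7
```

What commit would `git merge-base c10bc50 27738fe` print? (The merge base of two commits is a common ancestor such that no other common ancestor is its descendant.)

Ancestors of c10bc50: {088b2e5, 3ae0c82, 470662a, 4cee0b1, 9206fb2, c10bc50, c4667a7, f75c6f3}.
Ancestors of 27738fe: {088b2e5, 27738fe, 3ae0c82, 470662a, 4cee0b1, 9206fb2, a39a0c5, c4667a7, e0a81a8, f75c6f3}.
Common ancestors: {088b2e5, 3ae0c82, 470662a, 4cee0b1, 9206fb2, c4667a7, f75c6f3}.
Among these, 470662a is not an ancestor of any other common ancestor — it is the merge base.

470662a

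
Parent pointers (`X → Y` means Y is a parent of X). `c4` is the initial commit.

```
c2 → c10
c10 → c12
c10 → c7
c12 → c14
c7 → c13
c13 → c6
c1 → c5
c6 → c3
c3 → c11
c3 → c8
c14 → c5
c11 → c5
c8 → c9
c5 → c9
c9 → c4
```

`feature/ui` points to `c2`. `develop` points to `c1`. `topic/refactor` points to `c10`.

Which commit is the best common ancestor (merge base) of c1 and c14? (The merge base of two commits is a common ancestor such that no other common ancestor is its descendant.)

Ancestors of c1: {c1, c4, c5, c9}.
Ancestors of c14: {c14, c4, c5, c9}.
Common ancestors: {c4, c5, c9}.
Among these, c5 is not an ancestor of any other common ancestor — it is the merge base.

c5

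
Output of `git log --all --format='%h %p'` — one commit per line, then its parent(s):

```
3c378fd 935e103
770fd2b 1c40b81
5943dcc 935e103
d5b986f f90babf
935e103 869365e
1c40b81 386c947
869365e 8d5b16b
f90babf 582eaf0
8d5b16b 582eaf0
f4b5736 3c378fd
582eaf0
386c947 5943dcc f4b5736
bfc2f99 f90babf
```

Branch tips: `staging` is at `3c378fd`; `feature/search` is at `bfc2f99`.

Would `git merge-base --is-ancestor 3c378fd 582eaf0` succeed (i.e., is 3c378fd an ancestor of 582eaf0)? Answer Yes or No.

No

Ancestors of 582eaf0: {582eaf0}.
3c378fd is not in that set, so it is not an ancestor of 582eaf0.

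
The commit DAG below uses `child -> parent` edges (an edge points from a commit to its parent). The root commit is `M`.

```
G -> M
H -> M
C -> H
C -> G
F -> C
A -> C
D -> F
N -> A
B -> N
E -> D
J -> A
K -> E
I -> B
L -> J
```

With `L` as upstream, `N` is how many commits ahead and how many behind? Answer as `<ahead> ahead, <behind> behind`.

Reachable from N: {A, C, G, H, M, N}.
Reachable from L: {A, C, G, H, J, L, M}.
Only in N's history (ahead): {N} — 1.
Only in L's history (behind): {J, L} — 2.

1 ahead, 2 behind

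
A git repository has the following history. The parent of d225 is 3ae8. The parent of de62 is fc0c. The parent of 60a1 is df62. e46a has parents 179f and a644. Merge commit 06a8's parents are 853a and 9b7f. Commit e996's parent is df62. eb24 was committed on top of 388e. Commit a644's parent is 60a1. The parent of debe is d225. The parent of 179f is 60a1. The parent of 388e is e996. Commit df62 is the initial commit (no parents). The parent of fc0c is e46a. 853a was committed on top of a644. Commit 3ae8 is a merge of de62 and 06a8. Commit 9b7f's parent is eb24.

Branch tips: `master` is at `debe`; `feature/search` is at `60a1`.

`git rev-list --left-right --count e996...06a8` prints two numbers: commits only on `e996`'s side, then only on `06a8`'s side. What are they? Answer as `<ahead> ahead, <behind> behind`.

Reachable from e996: {df62, e996}.
Reachable from 06a8: {06a8, 388e, 60a1, 853a, 9b7f, a644, df62, e996, eb24}.
Only in e996's history (ahead): {} — 0.
Only in 06a8's history (behind): {06a8, 388e, 60a1, 853a, 9b7f, a644, eb24} — 7.

0 ahead, 7 behind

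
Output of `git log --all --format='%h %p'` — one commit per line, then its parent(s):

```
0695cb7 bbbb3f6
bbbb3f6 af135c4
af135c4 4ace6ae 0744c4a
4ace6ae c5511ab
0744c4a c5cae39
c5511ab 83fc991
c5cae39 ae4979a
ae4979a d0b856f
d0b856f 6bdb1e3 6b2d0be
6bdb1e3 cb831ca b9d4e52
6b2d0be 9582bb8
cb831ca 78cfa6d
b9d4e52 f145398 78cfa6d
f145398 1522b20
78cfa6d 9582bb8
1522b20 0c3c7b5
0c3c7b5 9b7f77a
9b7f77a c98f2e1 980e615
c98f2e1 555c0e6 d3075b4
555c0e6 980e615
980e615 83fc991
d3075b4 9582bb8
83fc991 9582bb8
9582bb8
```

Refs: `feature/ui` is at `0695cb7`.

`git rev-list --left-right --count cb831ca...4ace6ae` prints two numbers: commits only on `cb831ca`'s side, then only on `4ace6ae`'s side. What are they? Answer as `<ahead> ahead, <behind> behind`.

Reachable from cb831ca: {78cfa6d, 9582bb8, cb831ca}.
Reachable from 4ace6ae: {4ace6ae, 83fc991, 9582bb8, c5511ab}.
Only in cb831ca's history (ahead): {78cfa6d, cb831ca} — 2.
Only in 4ace6ae's history (behind): {4ace6ae, 83fc991, c5511ab} — 3.

2 ahead, 3 behind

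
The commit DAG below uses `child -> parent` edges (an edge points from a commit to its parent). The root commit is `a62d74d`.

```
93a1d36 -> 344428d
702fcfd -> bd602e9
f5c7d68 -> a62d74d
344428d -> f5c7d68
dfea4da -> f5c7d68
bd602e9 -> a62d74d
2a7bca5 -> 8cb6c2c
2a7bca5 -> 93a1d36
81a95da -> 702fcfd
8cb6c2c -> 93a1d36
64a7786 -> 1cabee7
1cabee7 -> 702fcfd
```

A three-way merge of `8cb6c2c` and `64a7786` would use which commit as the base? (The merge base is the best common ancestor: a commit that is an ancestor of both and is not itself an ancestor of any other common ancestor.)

Ancestors of 8cb6c2c: {344428d, 8cb6c2c, 93a1d36, a62d74d, f5c7d68}.
Ancestors of 64a7786: {1cabee7, 64a7786, 702fcfd, a62d74d, bd602e9}.
Common ancestors: {a62d74d}.
The only common ancestor is a62d74d, so it is the merge base.

a62d74d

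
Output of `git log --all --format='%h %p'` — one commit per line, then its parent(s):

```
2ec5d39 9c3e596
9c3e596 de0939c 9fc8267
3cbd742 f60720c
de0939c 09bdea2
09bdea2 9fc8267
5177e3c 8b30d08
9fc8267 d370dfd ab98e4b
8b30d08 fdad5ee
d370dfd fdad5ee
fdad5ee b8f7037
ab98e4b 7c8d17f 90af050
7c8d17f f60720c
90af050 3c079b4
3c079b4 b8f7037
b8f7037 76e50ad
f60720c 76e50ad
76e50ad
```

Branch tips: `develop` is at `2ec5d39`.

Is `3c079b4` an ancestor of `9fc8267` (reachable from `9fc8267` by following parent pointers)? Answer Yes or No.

Yes

Ancestors of 9fc8267 (commits reachable by following parents): {3c079b4, 76e50ad, 7c8d17f, 90af050, 9fc8267, ab98e4b, b8f7037, d370dfd, f60720c, fdad5ee}.
3c079b4 is in that set, so it is an ancestor of 9fc8267.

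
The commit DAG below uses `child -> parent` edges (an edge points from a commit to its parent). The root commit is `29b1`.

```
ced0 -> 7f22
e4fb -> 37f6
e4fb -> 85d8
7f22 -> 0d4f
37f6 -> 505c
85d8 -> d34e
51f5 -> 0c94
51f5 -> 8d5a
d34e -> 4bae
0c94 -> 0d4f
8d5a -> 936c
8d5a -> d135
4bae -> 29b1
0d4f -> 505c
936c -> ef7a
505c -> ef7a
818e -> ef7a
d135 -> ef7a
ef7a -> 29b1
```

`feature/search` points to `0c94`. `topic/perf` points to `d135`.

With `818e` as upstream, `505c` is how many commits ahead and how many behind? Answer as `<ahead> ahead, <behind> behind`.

1 ahead, 1 behind

Reachable from 505c: {29b1, 505c, ef7a}.
Reachable from 818e: {29b1, 818e, ef7a}.
Only in 505c's history (ahead): {505c} — 1.
Only in 818e's history (behind): {818e} — 1.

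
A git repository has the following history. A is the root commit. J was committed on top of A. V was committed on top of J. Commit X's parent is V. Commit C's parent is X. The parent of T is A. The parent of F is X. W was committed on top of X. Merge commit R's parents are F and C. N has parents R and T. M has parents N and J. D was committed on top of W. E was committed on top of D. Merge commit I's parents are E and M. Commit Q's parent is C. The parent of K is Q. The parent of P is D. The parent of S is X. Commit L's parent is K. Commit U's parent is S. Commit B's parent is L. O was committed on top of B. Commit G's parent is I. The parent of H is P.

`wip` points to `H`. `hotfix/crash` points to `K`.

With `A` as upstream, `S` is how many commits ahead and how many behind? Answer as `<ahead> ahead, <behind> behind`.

Reachable from S: {A, J, S, V, X}.
Reachable from A: {A}.
Only in S's history (ahead): {J, S, V, X} — 4.
Only in A's history (behind): {} — 0.

4 ahead, 0 behind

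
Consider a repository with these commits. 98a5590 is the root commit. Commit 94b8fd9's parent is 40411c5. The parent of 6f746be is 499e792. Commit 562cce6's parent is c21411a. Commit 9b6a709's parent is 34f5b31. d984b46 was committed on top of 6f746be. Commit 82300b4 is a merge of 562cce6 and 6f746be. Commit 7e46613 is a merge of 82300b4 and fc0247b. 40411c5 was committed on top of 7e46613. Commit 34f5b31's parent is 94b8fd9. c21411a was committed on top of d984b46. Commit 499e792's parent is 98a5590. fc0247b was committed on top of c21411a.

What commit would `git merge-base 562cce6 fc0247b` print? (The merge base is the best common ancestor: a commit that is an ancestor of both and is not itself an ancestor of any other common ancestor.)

Ancestors of 562cce6: {499e792, 562cce6, 6f746be, 98a5590, c21411a, d984b46}.
Ancestors of fc0247b: {499e792, 6f746be, 98a5590, c21411a, d984b46, fc0247b}.
Common ancestors: {499e792, 6f746be, 98a5590, c21411a, d984b46}.
Among these, c21411a is not an ancestor of any other common ancestor — it is the merge base.

c21411a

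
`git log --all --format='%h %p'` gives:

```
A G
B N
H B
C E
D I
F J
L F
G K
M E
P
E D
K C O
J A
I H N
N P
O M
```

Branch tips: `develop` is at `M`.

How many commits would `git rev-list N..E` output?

Reachable from E: {B, D, E, H, I, N, P}.
Reachable from N: {N, P}.
In E's history but not N's: {B, D, E, H, I} — 5 commits.

5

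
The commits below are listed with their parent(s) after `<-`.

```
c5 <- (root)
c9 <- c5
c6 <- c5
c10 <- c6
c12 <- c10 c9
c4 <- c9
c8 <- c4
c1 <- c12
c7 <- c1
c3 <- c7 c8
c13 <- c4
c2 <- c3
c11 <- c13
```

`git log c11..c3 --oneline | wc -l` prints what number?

7

Reachable from c3: {c1, c10, c12, c3, c4, c5, c6, c7, c8, c9}.
Reachable from c11: {c11, c13, c4, c5, c9}.
In c3's history but not c11's: {c1, c10, c12, c3, c6, c7, c8} — 7 commits.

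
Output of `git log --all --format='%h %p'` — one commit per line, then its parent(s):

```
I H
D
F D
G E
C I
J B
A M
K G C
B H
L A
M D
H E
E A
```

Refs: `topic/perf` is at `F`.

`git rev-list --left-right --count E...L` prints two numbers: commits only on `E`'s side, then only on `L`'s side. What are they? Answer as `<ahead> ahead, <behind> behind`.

1 ahead, 1 behind

Reachable from E: {A, D, E, M}.
Reachable from L: {A, D, L, M}.
Only in E's history (ahead): {E} — 1.
Only in L's history (behind): {L} — 1.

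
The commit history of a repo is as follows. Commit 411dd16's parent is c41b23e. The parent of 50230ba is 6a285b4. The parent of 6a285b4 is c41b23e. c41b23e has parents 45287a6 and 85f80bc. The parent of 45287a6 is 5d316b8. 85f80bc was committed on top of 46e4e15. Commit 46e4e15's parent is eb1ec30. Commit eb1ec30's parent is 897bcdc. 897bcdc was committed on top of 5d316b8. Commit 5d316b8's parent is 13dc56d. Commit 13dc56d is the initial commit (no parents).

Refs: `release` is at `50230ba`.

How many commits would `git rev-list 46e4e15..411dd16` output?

Reachable from 411dd16: {13dc56d, 411dd16, 45287a6, 46e4e15, 5d316b8, 85f80bc, 897bcdc, c41b23e, eb1ec30}.
Reachable from 46e4e15: {13dc56d, 46e4e15, 5d316b8, 897bcdc, eb1ec30}.
In 411dd16's history but not 46e4e15's: {411dd16, 45287a6, 85f80bc, c41b23e} — 4 commits.

4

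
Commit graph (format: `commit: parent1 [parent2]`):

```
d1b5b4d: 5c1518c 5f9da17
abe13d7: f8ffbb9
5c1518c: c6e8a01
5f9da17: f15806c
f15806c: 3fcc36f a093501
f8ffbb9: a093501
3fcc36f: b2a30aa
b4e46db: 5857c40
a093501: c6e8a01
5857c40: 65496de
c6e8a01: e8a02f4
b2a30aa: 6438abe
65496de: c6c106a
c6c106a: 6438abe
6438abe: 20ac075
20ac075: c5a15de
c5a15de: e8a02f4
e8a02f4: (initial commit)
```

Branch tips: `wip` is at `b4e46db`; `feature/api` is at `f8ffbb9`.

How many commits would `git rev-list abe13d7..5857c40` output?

Reachable from 5857c40: {20ac075, 5857c40, 6438abe, 65496de, c5a15de, c6c106a, e8a02f4}.
Reachable from abe13d7: {a093501, abe13d7, c6e8a01, e8a02f4, f8ffbb9}.
In 5857c40's history but not abe13d7's: {20ac075, 5857c40, 6438abe, 65496de, c5a15de, c6c106a} — 6 commits.

6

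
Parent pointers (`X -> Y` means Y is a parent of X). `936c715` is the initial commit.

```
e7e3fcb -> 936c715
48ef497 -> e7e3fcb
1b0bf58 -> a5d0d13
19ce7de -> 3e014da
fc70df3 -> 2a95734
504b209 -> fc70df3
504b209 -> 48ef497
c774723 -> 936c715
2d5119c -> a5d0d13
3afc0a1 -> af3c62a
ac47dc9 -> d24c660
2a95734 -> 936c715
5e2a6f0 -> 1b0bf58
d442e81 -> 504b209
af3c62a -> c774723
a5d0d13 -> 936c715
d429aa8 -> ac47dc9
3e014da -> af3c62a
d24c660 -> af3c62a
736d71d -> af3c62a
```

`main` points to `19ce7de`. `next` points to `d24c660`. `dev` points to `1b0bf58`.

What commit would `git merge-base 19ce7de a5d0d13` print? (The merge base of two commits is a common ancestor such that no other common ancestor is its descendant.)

936c715

Ancestors of 19ce7de: {19ce7de, 3e014da, 936c715, af3c62a, c774723}.
Ancestors of a5d0d13: {936c715, a5d0d13}.
Common ancestors: {936c715}.
The only common ancestor is 936c715, so it is the merge base.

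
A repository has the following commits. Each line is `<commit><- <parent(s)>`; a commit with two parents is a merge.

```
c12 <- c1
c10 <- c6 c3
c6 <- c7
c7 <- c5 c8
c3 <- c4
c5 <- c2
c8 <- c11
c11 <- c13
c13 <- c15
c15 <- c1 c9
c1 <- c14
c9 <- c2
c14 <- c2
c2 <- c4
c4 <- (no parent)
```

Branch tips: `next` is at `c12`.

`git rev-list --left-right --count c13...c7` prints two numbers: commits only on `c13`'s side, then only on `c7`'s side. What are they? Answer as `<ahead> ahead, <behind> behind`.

Reachable from c13: {c1, c13, c14, c15, c2, c4, c9}.
Reachable from c7: {c1, c11, c13, c14, c15, c2, c4, c5, c7, c8, c9}.
Only in c13's history (ahead): {} — 0.
Only in c7's history (behind): {c11, c5, c7, c8} — 4.

0 ahead, 4 behind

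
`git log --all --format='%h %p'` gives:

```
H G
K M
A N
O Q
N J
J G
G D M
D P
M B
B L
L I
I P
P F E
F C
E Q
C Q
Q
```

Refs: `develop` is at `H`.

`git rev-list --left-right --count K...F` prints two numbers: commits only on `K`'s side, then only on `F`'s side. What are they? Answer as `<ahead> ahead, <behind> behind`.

Reachable from K: {B, C, E, F, I, K, L, M, P, Q}.
Reachable from F: {C, F, Q}.
Only in K's history (ahead): {B, E, I, K, L, M, P} — 7.
Only in F's history (behind): {} — 0.

7 ahead, 0 behind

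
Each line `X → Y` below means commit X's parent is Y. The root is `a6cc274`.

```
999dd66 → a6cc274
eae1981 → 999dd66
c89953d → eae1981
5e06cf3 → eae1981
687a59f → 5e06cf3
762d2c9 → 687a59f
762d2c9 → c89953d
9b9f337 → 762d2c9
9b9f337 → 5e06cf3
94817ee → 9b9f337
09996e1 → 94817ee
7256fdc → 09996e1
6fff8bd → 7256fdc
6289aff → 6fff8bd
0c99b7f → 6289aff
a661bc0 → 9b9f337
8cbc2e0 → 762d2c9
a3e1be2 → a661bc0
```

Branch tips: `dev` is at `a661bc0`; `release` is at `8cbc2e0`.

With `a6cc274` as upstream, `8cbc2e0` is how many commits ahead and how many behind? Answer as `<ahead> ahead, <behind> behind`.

7 ahead, 0 behind

Reachable from 8cbc2e0: {5e06cf3, 687a59f, 762d2c9, 8cbc2e0, 999dd66, a6cc274, c89953d, eae1981}.
Reachable from a6cc274: {a6cc274}.
Only in 8cbc2e0's history (ahead): {5e06cf3, 687a59f, 762d2c9, 8cbc2e0, 999dd66, c89953d, eae1981} — 7.
Only in a6cc274's history (behind): {} — 0.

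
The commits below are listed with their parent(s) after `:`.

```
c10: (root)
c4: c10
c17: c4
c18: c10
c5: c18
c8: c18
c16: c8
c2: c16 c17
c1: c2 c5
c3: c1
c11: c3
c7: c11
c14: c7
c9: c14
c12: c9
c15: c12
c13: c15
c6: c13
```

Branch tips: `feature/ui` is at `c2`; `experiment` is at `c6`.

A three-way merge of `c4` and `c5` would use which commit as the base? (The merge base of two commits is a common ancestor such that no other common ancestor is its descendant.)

c10

Ancestors of c4: {c10, c4}.
Ancestors of c5: {c10, c18, c5}.
Common ancestors: {c10}.
The only common ancestor is c10, so it is the merge base.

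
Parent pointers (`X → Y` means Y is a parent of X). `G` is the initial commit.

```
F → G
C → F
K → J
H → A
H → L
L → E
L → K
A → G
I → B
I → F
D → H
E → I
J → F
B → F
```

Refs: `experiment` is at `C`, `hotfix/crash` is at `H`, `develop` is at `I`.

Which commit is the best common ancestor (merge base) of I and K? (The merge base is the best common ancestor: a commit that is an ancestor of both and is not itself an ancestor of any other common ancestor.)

F

Ancestors of I: {B, F, G, I}.
Ancestors of K: {F, G, J, K}.
Common ancestors: {F, G}.
Among these, F is not an ancestor of any other common ancestor — it is the merge base.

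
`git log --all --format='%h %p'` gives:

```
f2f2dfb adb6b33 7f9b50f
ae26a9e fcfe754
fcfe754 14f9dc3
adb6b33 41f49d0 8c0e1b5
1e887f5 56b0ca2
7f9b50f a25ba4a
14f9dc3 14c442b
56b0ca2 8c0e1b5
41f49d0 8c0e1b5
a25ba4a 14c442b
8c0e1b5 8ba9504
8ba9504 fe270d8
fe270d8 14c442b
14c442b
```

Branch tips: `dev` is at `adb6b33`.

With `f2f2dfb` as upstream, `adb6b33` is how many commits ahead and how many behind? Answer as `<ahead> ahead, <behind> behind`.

Reachable from adb6b33: {14c442b, 41f49d0, 8ba9504, 8c0e1b5, adb6b33, fe270d8}.
Reachable from f2f2dfb: {14c442b, 41f49d0, 7f9b50f, 8ba9504, 8c0e1b5, a25ba4a, adb6b33, f2f2dfb, fe270d8}.
Only in adb6b33's history (ahead): {} — 0.
Only in f2f2dfb's history (behind): {7f9b50f, a25ba4a, f2f2dfb} — 3.

0 ahead, 3 behind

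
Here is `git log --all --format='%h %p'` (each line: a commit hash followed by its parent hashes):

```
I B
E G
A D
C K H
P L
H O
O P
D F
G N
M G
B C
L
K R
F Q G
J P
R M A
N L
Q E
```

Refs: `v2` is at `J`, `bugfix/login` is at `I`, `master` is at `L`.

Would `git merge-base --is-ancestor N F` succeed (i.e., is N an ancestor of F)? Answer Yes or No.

Yes

Ancestors of F (commits reachable by following parents): {E, F, G, L, N, Q}.
N is in that set, so it is an ancestor of F.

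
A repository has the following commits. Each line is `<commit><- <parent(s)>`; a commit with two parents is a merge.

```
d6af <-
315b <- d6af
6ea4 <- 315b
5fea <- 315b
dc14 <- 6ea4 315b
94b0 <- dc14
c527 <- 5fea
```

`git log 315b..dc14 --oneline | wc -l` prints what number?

Reachable from dc14: {315b, 6ea4, d6af, dc14}.
Reachable from 315b: {315b, d6af}.
In dc14's history but not 315b's: {6ea4, dc14} — 2 commits.

2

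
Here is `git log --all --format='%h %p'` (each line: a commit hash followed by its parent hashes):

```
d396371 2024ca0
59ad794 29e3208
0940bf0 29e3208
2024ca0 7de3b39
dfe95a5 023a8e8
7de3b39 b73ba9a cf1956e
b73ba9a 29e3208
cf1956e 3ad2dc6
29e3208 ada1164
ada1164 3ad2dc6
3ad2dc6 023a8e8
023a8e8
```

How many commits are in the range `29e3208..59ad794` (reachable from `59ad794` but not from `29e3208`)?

1

Reachable from 59ad794: {023a8e8, 29e3208, 3ad2dc6, 59ad794, ada1164}.
Reachable from 29e3208: {023a8e8, 29e3208, 3ad2dc6, ada1164}.
In 59ad794's history but not 29e3208's: {59ad794} — 1 commit.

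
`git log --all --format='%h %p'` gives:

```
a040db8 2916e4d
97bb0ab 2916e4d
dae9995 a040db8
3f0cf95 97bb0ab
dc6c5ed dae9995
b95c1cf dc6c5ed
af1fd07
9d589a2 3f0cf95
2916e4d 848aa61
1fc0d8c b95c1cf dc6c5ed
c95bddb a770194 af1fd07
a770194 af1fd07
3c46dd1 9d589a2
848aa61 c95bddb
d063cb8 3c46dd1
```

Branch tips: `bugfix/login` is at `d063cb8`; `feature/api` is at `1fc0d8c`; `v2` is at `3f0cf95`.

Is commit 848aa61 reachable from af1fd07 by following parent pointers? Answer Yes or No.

Ancestors of af1fd07: {af1fd07}.
848aa61 is not in that set, so it is not an ancestor of af1fd07.

No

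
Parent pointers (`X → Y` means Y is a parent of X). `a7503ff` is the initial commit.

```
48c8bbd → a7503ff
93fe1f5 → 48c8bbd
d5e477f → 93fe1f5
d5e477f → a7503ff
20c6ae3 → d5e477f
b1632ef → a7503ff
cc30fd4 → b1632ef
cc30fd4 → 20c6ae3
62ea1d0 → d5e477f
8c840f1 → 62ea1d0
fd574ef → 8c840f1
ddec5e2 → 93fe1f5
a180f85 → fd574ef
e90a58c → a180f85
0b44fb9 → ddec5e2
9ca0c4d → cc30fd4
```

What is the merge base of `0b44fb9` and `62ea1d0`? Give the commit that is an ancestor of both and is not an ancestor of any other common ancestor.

93fe1f5

Ancestors of 0b44fb9: {0b44fb9, 48c8bbd, 93fe1f5, a7503ff, ddec5e2}.
Ancestors of 62ea1d0: {48c8bbd, 62ea1d0, 93fe1f5, a7503ff, d5e477f}.
Common ancestors: {48c8bbd, 93fe1f5, a7503ff}.
Among these, 93fe1f5 is not an ancestor of any other common ancestor — it is the merge base.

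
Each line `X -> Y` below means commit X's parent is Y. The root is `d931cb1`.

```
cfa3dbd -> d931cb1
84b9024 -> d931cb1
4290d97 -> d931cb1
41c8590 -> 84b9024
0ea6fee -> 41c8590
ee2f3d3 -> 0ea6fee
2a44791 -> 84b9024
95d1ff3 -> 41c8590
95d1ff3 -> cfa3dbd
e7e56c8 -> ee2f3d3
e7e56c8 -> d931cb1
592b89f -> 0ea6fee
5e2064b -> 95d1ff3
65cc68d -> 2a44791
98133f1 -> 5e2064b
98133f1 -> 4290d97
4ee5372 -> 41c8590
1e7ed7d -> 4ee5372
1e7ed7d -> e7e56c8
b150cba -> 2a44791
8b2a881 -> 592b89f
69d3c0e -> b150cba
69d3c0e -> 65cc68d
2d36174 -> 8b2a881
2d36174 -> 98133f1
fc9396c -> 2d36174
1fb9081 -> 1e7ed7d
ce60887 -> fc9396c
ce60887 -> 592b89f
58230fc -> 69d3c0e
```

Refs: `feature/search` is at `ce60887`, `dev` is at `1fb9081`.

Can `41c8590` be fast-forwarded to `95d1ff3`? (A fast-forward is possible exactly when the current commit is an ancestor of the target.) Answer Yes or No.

A fast-forward from 41c8590 to 95d1ff3 is possible iff 41c8590 is an ancestor of 95d1ff3.
Ancestors of 95d1ff3: {41c8590, 84b9024, 95d1ff3, cfa3dbd, d931cb1}.
41c8590 is among them, so fast-forward is possible.

Yes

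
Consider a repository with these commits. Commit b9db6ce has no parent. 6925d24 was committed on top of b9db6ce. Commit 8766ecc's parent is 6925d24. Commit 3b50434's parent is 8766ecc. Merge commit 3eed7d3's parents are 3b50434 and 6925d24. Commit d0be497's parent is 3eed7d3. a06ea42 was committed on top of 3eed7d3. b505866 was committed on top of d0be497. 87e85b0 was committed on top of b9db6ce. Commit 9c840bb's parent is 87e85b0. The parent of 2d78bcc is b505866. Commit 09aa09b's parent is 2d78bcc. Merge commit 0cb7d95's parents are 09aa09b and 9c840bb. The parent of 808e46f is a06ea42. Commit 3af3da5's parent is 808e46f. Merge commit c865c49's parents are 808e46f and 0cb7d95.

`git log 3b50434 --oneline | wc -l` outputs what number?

4

Walking parent pointers from 3b50434: reachable set = {3b50434, 6925d24, 8766ecc, b9db6ce}.
That is 4 commits.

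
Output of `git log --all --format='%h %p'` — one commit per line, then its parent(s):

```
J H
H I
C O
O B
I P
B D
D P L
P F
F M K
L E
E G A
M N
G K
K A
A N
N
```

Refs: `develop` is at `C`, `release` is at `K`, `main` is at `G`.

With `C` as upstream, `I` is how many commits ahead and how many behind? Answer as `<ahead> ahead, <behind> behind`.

Reachable from I: {A, F, I, K, M, N, P}.
Reachable from C: {A, B, C, D, E, F, G, K, L, M, N, O, P}.
Only in I's history (ahead): {I} — 1.
Only in C's history (behind): {B, C, D, E, G, L, O} — 7.

1 ahead, 7 behind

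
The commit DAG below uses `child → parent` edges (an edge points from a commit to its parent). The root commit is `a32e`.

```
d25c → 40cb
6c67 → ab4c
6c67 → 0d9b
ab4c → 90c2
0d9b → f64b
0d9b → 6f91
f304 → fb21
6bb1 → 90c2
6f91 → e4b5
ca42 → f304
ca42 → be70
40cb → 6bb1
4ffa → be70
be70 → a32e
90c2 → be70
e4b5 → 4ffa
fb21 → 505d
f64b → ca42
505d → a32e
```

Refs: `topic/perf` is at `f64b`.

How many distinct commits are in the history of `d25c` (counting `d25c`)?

Walking parent pointers from d25c: reachable set = {40cb, 6bb1, 90c2, a32e, be70, d25c}.
That is 6 commits.

6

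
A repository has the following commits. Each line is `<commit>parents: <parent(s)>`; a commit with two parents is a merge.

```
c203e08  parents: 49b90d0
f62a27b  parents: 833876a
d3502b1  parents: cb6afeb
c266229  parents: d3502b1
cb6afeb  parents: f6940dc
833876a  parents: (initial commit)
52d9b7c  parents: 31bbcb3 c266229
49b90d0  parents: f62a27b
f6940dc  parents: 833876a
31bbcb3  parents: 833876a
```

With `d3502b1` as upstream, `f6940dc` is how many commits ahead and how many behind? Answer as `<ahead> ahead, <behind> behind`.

Reachable from f6940dc: {833876a, f6940dc}.
Reachable from d3502b1: {833876a, cb6afeb, d3502b1, f6940dc}.
Only in f6940dc's history (ahead): {} — 0.
Only in d3502b1's history (behind): {cb6afeb, d3502b1} — 2.

0 ahead, 2 behind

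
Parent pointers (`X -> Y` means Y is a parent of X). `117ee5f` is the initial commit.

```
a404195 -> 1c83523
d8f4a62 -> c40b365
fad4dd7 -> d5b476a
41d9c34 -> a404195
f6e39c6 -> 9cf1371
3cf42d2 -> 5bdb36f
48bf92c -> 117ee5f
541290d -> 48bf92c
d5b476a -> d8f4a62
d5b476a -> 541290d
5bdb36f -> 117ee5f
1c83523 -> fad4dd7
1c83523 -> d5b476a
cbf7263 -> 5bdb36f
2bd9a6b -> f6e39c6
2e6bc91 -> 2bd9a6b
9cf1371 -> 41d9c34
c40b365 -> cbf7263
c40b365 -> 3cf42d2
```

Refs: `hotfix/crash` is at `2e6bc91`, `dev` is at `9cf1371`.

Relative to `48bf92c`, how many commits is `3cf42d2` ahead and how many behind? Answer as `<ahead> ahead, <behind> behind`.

2 ahead, 1 behind

Reachable from 3cf42d2: {117ee5f, 3cf42d2, 5bdb36f}.
Reachable from 48bf92c: {117ee5f, 48bf92c}.
Only in 3cf42d2's history (ahead): {3cf42d2, 5bdb36f} — 2.
Only in 48bf92c's history (behind): {48bf92c} — 1.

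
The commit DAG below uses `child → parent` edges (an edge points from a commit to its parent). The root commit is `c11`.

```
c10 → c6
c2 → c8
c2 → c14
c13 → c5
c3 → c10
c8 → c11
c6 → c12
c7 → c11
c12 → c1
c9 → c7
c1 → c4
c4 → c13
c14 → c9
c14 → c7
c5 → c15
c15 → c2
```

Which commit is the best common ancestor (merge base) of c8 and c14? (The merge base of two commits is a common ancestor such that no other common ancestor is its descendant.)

Ancestors of c8: {c11, c8}.
Ancestors of c14: {c11, c14, c7, c9}.
Common ancestors: {c11}.
The only common ancestor is c11, so it is the merge base.

c11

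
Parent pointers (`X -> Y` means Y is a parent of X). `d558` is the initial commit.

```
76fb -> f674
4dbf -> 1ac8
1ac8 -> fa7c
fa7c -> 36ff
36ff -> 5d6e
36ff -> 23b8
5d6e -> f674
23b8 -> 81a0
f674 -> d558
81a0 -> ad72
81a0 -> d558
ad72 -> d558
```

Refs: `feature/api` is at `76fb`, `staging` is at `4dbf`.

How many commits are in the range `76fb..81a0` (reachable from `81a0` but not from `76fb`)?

Reachable from 81a0: {81a0, ad72, d558}.
Reachable from 76fb: {76fb, d558, f674}.
In 81a0's history but not 76fb's: {81a0, ad72} — 2 commits.

2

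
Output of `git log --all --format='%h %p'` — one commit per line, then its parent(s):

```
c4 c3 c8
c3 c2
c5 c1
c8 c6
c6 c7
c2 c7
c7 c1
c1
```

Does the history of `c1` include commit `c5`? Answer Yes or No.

No

Ancestors of c1: {c1}.
c5 is not in that set, so it is not an ancestor of c1.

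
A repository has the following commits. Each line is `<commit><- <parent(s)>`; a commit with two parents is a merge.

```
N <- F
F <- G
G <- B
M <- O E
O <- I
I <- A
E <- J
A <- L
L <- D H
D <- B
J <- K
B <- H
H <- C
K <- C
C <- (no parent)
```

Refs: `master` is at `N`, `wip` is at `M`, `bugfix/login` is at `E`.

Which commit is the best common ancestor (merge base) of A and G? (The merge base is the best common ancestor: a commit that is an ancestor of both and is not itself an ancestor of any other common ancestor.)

B

Ancestors of A: {A, B, C, D, H, L}.
Ancestors of G: {B, C, G, H}.
Common ancestors: {B, C, H}.
Among these, B is not an ancestor of any other common ancestor — it is the merge base.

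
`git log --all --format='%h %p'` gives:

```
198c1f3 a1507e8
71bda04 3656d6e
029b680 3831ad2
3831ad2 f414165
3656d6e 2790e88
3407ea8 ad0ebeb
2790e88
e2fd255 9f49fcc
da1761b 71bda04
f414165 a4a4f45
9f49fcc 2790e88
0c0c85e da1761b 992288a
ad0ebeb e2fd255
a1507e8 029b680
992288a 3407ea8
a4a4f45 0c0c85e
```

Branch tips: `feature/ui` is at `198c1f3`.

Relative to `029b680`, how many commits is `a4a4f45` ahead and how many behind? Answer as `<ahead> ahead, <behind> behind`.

Reachable from a4a4f45: {0c0c85e, 2790e88, 3407ea8, 3656d6e, 71bda04, 992288a, 9f49fcc, a4a4f45, ad0ebeb, da1761b, e2fd255}.
Reachable from 029b680: {029b680, 0c0c85e, 2790e88, 3407ea8, 3656d6e, 3831ad2, 71bda04, 992288a, 9f49fcc, a4a4f45, ad0ebeb, da1761b, e2fd255, f414165}.
Only in a4a4f45's history (ahead): {} — 0.
Only in 029b680's history (behind): {029b680, 3831ad2, f414165} — 3.

0 ahead, 3 behind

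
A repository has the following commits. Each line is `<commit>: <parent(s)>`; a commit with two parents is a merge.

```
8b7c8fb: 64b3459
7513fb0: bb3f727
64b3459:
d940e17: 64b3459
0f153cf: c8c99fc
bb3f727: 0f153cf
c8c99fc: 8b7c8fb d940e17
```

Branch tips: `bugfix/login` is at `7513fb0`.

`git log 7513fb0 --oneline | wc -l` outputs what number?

Walking parent pointers from 7513fb0: reachable set = {0f153cf, 64b3459, 7513fb0, 8b7c8fb, bb3f727, c8c99fc, d940e17}.
That is 7 commits.

7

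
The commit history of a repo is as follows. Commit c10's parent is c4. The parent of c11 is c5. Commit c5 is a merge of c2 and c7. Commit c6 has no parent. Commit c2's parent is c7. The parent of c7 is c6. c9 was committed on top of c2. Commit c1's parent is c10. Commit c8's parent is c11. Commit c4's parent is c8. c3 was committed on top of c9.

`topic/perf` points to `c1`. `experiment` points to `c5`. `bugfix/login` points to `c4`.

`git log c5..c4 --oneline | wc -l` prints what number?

3

Reachable from c4: {c11, c2, c4, c5, c6, c7, c8}.
Reachable from c5: {c2, c5, c6, c7}.
In c4's history but not c5's: {c11, c4, c8} — 3 commits.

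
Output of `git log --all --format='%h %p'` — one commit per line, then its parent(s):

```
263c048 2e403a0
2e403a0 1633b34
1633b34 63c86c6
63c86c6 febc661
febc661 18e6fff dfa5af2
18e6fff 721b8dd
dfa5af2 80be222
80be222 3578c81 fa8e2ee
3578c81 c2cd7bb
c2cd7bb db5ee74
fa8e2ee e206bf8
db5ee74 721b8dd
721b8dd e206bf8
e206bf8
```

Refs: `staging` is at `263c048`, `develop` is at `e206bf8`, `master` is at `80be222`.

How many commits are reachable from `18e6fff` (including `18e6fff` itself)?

Walking parent pointers from 18e6fff: reachable set = {18e6fff, 721b8dd, e206bf8}.
That is 3 commits.

3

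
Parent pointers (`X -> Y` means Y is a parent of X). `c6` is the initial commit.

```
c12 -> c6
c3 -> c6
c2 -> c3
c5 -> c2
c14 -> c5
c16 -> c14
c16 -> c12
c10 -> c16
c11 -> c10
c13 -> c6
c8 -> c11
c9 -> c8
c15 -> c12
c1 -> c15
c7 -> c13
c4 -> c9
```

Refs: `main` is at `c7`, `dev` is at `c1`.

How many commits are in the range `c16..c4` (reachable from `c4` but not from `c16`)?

5

Reachable from c4: {c10, c11, c12, c14, c16, c2, c3, c4, c5, c6, c8, c9}.
Reachable from c16: {c12, c14, c16, c2, c3, c5, c6}.
In c4's history but not c16's: {c10, c11, c4, c8, c9} — 5 commits.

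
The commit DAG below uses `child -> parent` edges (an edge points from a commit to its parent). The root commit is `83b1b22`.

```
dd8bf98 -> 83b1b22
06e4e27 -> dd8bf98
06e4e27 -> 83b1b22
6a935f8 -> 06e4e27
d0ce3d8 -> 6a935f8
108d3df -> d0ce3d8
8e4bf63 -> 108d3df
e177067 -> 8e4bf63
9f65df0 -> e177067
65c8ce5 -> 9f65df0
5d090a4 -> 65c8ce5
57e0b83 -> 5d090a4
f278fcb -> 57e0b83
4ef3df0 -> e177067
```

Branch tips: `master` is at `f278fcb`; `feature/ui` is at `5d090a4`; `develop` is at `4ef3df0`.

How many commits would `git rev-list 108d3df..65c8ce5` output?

Reachable from 65c8ce5: {06e4e27, 108d3df, 65c8ce5, 6a935f8, 83b1b22, 8e4bf63, 9f65df0, d0ce3d8, dd8bf98, e177067}.
Reachable from 108d3df: {06e4e27, 108d3df, 6a935f8, 83b1b22, d0ce3d8, dd8bf98}.
In 65c8ce5's history but not 108d3df's: {65c8ce5, 8e4bf63, 9f65df0, e177067} — 4 commits.

4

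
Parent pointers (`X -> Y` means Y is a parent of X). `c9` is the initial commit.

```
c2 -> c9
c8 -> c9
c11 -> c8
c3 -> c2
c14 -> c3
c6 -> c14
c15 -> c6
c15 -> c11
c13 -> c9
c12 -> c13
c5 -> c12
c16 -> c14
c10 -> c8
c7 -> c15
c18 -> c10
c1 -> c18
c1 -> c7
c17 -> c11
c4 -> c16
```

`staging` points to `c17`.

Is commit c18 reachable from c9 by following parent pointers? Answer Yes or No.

No

Ancestors of c9: {c9}.
c18 is not in that set, so it is not an ancestor of c9.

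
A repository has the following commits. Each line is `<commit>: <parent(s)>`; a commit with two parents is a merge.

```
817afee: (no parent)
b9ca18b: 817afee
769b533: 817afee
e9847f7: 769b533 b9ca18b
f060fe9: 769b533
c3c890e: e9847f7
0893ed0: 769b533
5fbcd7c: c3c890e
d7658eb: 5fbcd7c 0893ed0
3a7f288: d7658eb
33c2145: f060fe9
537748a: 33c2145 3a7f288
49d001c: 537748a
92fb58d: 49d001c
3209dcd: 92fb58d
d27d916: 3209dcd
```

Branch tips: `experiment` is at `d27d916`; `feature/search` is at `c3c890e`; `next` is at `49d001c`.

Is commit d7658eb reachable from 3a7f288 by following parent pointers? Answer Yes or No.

Ancestors of 3a7f288 (commits reachable by following parents): {0893ed0, 3a7f288, 5fbcd7c, 769b533, 817afee, b9ca18b, c3c890e, d7658eb, e9847f7}.
d7658eb is in that set, so it is an ancestor of 3a7f288.

Yes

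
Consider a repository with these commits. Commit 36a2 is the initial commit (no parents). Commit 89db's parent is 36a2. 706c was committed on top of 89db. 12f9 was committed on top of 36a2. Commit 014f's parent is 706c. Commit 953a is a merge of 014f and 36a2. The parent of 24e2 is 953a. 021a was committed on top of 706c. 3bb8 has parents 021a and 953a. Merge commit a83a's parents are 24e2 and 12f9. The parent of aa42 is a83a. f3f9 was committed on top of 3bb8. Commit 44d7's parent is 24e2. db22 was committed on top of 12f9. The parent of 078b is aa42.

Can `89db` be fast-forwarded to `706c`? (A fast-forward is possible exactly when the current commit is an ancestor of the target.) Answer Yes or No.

A fast-forward from 89db to 706c is possible iff 89db is an ancestor of 706c.
Ancestors of 706c: {36a2, 706c, 89db}.
89db is among them, so fast-forward is possible.

Yes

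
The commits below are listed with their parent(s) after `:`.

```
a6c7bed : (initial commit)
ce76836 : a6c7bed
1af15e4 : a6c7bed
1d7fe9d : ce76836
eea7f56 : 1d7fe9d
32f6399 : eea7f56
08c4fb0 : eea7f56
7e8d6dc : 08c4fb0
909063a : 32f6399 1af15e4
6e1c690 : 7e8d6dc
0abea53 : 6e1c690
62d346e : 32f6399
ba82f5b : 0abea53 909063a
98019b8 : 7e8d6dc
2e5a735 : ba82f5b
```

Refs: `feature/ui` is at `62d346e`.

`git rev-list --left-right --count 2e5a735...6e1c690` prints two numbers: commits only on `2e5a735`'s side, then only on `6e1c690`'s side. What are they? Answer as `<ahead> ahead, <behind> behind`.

Reachable from 2e5a735: {08c4fb0, 0abea53, 1af15e4, 1d7fe9d, 2e5a735, 32f6399, 6e1c690, 7e8d6dc, 909063a, a6c7bed, ba82f5b, ce76836, eea7f56}.
Reachable from 6e1c690: {08c4fb0, 1d7fe9d, 6e1c690, 7e8d6dc, a6c7bed, ce76836, eea7f56}.
Only in 2e5a735's history (ahead): {0abea53, 1af15e4, 2e5a735, 32f6399, 909063a, ba82f5b} — 6.
Only in 6e1c690's history (behind): {} — 0.

6 ahead, 0 behind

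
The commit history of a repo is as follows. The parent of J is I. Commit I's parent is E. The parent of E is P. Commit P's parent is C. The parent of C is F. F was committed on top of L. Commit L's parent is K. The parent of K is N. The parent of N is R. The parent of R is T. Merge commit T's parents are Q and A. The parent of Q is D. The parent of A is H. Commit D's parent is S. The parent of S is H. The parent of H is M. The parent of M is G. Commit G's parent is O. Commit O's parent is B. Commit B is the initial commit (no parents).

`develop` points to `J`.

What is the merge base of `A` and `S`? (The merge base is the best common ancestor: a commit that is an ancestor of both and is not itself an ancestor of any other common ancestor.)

H

Ancestors of A: {A, B, G, H, M, O}.
Ancestors of S: {B, G, H, M, O, S}.
Common ancestors: {B, G, H, M, O}.
Among these, H is not an ancestor of any other common ancestor — it is the merge base.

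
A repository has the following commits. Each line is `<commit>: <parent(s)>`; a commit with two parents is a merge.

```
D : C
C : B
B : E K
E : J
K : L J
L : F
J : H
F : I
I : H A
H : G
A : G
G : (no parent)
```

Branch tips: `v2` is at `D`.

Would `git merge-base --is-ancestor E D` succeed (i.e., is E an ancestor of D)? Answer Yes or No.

Ancestors of D (commits reachable by following parents): {A, B, C, D, E, F, G, H, I, J, K, L}.
E is in that set, so it is an ancestor of D.

Yes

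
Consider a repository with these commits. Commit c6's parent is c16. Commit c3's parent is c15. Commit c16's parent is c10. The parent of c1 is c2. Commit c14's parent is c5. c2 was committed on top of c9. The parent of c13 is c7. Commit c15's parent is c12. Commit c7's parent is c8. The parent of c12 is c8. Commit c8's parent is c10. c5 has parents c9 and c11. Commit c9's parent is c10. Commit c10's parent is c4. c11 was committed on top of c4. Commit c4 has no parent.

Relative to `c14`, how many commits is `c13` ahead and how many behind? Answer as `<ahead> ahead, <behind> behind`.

3 ahead, 4 behind

Reachable from c13: {c10, c13, c4, c7, c8}.
Reachable from c14: {c10, c11, c14, c4, c5, c9}.
Only in c13's history (ahead): {c13, c7, c8} — 3.
Only in c14's history (behind): {c11, c14, c5, c9} — 4.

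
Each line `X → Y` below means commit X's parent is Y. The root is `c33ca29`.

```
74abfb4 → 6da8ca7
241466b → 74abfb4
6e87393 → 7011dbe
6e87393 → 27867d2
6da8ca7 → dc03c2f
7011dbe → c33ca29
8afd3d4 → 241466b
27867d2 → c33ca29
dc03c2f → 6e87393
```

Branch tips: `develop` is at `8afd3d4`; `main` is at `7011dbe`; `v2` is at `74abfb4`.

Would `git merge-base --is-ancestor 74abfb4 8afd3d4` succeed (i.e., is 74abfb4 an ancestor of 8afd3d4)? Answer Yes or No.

Yes

Ancestors of 8afd3d4 (commits reachable by following parents): {241466b, 27867d2, 6da8ca7, 6e87393, 7011dbe, 74abfb4, 8afd3d4, c33ca29, dc03c2f}.
74abfb4 is in that set, so it is an ancestor of 8afd3d4.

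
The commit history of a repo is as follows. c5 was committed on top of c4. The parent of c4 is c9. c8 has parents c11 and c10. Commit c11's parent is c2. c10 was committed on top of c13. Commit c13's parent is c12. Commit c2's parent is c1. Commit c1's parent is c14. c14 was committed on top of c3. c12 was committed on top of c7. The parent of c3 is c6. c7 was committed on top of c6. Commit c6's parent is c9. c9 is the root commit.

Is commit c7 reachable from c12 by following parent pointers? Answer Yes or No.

Ancestors of c12 (commits reachable by following parents): {c12, c6, c7, c9}.
c7 is in that set, so it is an ancestor of c12.

Yes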